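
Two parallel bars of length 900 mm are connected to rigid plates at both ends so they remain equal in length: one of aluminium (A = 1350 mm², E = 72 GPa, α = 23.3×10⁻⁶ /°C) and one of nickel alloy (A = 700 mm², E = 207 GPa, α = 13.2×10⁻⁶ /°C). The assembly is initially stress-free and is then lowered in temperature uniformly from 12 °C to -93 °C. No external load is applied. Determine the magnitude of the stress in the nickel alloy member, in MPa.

σ ≈ 88.1 MPa (compressive)

The aluminium has the larger α, so on cooling it would change length more than the nickel alloy if both were free. The rigid plates force a common final length, so the aluminium is put into tension and the nickel alloy into compression, with equal and opposite forces P (no external load).
Equating the net (thermal + elastic) strains gives |α₁ − α₂|·ΔT = P·[1/(A₁E₁) + 1/(A₂E₂)].
|α₁ − α₂|·ΔT = 10.1×10⁻⁶ × 105 = 0.001061.
1/(A₁E₁) + 1/(A₂E₂) = 1/(1350×72×10³) + 1/(700×207×10³) = 1.719×10⁻⁸ N⁻¹.
So P = 0.001061 / 1.719×10⁻⁸ = 61.7 kN.
σ_{nickel alloy} = P/A₂ = 61700/700 = 88.14 MPa, compressive.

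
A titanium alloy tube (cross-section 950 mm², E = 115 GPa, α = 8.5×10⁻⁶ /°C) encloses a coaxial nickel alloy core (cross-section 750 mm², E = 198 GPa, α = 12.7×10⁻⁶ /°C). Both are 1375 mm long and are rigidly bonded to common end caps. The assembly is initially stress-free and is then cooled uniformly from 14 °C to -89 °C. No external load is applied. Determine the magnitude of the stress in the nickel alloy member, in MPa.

σ ≈ 36.3 MPa (tensile)

The nickel alloy has the larger α, so on cooling it would change length more than the titanium alloy if both were free. The rigid plates force a common final length, so the nickel alloy is put into tension and the titanium alloy into compression, with equal and opposite forces P (no external load).
Equating the net (thermal + elastic) strains gives |α₁ − α₂|·ΔT = P·[1/(A₁E₁) + 1/(A₂E₂)].
|α₁ − α₂|·ΔT = 4.2×10⁻⁶ × 103 = 0.0004326.
1/(A₁E₁) + 1/(A₂E₂) = 1/(950×115×10³) + 1/(750×198×10³) = 1.589×10⁻⁸ N⁻¹.
So P = 0.0004326 / 1.589×10⁻⁸ = 27.23 kN.
σ_{nickel alloy} = P/A₂ = 27230/750 = 36.31 MPa, tensile.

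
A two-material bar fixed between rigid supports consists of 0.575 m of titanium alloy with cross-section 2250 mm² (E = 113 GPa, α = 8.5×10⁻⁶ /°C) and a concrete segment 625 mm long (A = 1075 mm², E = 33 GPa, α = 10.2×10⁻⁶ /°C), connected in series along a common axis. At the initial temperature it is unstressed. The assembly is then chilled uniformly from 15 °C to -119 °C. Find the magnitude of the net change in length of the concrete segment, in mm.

|ΔL| ≈ 0.483 mm

Free thermal contraction of the whole bar: Σ αᵢΔT Lᵢ = 8.5×10⁻⁶×134×575 + 10.2×10⁻⁶×134×625 = 1.509 mm.
The rigid supports impose zero overall length change; the single axial force P common to all segments must satisfy P Σ Lᵢ/(AᵢEᵢ) = δ_free.
Σ Lᵢ/(AᵢEᵢ) = 575/(2250×113×10³) + 625/(1075×33×10³) = 1.988×10⁻⁵ mm/N.
P = 1.509 / 1.988×10⁻⁵ = 75920 N = 75.92 kN, tensile.
For the concrete segment, free thermal change = 10.2×10⁻⁶×134×625 = 0.8542 mm and elastic change from P = 75920×625/(1075×33×10³) = 1.337 mm; these oppose, so the net change is 0.483 mm (segment lengthens).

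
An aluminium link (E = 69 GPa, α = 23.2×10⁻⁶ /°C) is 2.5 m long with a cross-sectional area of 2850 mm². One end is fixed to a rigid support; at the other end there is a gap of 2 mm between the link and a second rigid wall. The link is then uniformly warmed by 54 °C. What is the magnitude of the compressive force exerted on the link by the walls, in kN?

P ≈ 89 kN

Free thermal elongation = αΔT L = 23.2×10⁻⁶ × 54 × 2500 = 3.132 mm.
After closing the 2 mm clearance, 3.132 − 2 = 1.132 mm of expansion remains to be suppressed by the wall.
Compatibility: PL/(AE) = 1.132 mm, so σ = P/A = E × (1.132/2500) = 31.24 MPa.
P = σA = 31.24 × 2850 = 89.04 kN.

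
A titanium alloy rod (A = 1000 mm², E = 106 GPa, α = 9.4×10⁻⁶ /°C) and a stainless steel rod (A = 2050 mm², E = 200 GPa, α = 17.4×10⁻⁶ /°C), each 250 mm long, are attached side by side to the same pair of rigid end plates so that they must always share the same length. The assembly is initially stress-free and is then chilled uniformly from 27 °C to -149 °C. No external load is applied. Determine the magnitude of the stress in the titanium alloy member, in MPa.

The stainless steel has the larger α, so on cooling it would change length more than the titanium alloy if both were free. The rigid plates force a common final length, so the stainless steel is put into tension and the titanium alloy into compression, with equal and opposite forces P (no external load).
Compatibility of the two members (thermal + elastic change equal): (α₁ − α₂)ΔT = P·[1/(A₁E₁) + 1/(A₂E₂)].
|α₁ − α₂|·ΔT = 8×10⁻⁶ × 176 = 0.001408.
1/(A₁E₁) + 1/(A₂E₂) = 1/(1000×106×10³) + 1/(2050×200×10³) = 1.187×10⁻⁸ N⁻¹.
So P = 0.001408 / 1.187×10⁻⁸ = 118.6 kN.
σ_{titanium alloy} = P/A₁ = 118600/1000 = 118.6 MPa, compressive.

σ ≈ 119 MPa (compressive)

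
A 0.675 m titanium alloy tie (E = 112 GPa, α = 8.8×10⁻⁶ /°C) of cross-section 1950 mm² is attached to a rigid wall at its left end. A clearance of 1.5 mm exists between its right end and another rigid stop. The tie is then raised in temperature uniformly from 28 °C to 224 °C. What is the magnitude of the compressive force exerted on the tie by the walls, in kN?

P ≈ 0 kN

Free thermal elongation = αΔT L = 8.8×10⁻⁶ × 196 × 675 = 1.164 mm.
Since δ_free = 1.16 mm is less than the 1.5 mm gap, the tie never touches the wall. No axial force develops.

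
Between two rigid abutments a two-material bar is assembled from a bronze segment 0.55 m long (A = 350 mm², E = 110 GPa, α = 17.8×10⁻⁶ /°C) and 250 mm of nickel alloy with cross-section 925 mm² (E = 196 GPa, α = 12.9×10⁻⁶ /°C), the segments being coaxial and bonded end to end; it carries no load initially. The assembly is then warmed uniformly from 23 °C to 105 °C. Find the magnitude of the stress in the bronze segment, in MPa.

Free thermal expansion of the whole bar: Σ αᵢΔT Lᵢ = 17.8×10⁻⁶×82×550 + 12.9×10⁻⁶×82×250 = 1.067 mm.
Since the ends are fixed, an axial force P builds up, equal in every segment, with P · Σ Lᵢ/(AᵢEᵢ) = δ_free.
The series flexibility is Σ Lᵢ/(AᵢEᵢ) = 550/(350×110×10³) + 250/(925×196×10³) = 1.566×10⁻⁵ mm/N.
P = 1.067 / 1.566×10⁻⁵ = 68130 N = 68.13 kN, compressive.
σ_{bronze} = P / A = 68130 / 350 = 194.7 MPa.

σ ≈ 195 MPa (compressive)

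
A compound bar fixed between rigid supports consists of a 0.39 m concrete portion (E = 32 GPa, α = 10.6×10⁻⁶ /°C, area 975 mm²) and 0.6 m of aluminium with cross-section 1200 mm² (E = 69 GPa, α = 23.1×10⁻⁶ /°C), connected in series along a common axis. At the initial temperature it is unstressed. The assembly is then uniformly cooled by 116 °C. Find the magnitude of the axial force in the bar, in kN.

P ≈ 106 kN (tensile)

Free thermal contraction of the whole bar: Σ αᵢΔT Lᵢ = 10.6×10⁻⁶×116×390 + 23.1×10⁻⁶×116×600 = 2.087 mm.
The walls prevent any net length change, so an axial force P (same in every segment) develops. Compatibility: P · Σ Lᵢ/(AᵢEᵢ) = δ_free.
Σ Lᵢ/(AᵢEᵢ) = 390/(975×32×10³) + 600/(1200×69×10³) = 1.975×10⁻⁵ mm/N.
P = 2.087 / 1.975×10⁻⁵ = 105700 N = 105.7 kN, tensile.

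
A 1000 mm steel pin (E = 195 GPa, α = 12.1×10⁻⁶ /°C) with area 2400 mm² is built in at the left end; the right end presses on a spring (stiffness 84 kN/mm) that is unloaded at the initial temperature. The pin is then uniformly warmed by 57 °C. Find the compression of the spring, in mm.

Free thermal expansion: δ_free = αΔT L = 12.1×10⁻⁶ × 57 × 1000 = 0.6897 mm.
With a force P in the spring, the elastic change of the pin is PL/(AE) and that of the spring is P/k; compatibility requires their sum to equal δ_free.
So P = δ_free / [L/(AE) + 1/k] = 0.6897 / [ 1000/(2400×195×10³) + 1/(84×10³) ].
P = 0.6897 / 1.404×10⁻⁵ = 49120 N.
Spring compression = P/k = 49120/(84×10³) = 0.5847 mm.

δ ≈ 0.585 mm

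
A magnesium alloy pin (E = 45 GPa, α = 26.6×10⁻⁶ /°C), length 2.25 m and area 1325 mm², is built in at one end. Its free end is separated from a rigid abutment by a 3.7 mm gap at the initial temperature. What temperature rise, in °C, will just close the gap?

ΔT ≈ 61.8 °C

Contact occurs when the free expansion equals the gap: αΔT L = 3.7 mm.
ΔT = 3.7 / (26.6×10⁻⁶ × 2250) = 61.82 °C.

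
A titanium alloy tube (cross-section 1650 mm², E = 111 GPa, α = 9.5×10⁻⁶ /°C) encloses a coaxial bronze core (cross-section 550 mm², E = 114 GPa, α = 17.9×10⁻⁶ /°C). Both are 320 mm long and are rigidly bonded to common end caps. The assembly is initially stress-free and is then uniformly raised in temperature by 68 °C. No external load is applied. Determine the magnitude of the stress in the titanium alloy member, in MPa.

Equilibrium of a rigid end plate with no external load gives equal and opposite internal forces ±P in the two members. Since α_{bronze} > α_{titanium alloy}, heating drives the bronze into compression and the titanium alloy into tension.
Equating the net (thermal + elastic) strains gives |α₁ − α₂|·ΔT = P·[1/(A₁E₁) + 1/(A₂E₂)].
|α₁ − α₂|·ΔT = 8.4×10⁻⁶ × 68 = 0.0005712.
1/(A₁E₁) + 1/(A₂E₂) = 1/(1650×111×10³) + 1/(550×114×10³) = 2.141×10⁻⁸ N⁻¹.
P = 0.0005712 / 2.141×10⁻⁸ = 26680 N = 26.68 kN.
σ_{titanium alloy} = P/A₁ = 26680/1650 = 16.17 MPa, tensile.

σ ≈ 16.2 MPa (tensile)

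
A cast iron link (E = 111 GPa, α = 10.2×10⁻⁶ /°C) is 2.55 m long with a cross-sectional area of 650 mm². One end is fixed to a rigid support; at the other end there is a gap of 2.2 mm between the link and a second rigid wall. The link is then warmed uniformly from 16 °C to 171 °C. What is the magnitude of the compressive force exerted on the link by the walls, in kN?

P ≈ 51.8 kN

Free thermal elongation = αΔT L = 10.2×10⁻⁶ × 155 × 2550 = 4.032 mm.
After closing the 2.2 mm clearance, 4.032 − 2.2 = 1.832 mm of expansion remains to be suppressed by the wall.
So σ = E(δ_free − g)/L = 111×10³ × 1.832/2550 = 79.73 MPa.
P = σA = 79.73 × 650 = 51.82 kN.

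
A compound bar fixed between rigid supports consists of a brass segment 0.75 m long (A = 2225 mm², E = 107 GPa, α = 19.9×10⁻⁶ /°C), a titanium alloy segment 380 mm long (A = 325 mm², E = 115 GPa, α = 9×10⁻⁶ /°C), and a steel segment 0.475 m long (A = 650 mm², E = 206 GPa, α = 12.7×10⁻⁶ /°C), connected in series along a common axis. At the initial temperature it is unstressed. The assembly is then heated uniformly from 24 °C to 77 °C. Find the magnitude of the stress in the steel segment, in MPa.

σ ≈ 118 MPa (compressive)

Free thermal expansion of the whole bar: Σ αᵢΔT Lᵢ = 19.9×10⁻⁶×53×750 + 9×10⁻⁶×53×380 + 12.7×10⁻⁶×53×475 = 1.292 mm.
Since the ends are fixed, an axial force P builds up, equal in every segment, with P · Σ Lᵢ/(AᵢEᵢ) = δ_free.
Σ Lᵢ/(AᵢEᵢ) = 750/(2225×107×10³) + 380/(325×115×10³) + 475/(650×206×10³) = 1.686×10⁻⁵ mm/N.
Hence P = δ_free / Σ(L/AE) = 1.292/1.686×10⁻⁵ = 76.61 kN (compressive).
σ_{steel} = P / A = 76610 / 650 = 117.9 MPa.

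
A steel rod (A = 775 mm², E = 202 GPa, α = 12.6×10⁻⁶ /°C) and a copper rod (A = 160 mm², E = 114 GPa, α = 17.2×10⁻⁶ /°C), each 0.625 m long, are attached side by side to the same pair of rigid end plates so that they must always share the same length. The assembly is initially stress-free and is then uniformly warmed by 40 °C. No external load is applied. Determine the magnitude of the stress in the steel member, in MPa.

σ ≈ 3.88 MPa (tensile)

Equilibrium of a rigid end plate with no external load gives equal and opposite internal forces ±P in the two members. Since α_{copper} > α_{steel}, heating drives the copper into compression and the steel into tension.
Compatibility of the two members (thermal + elastic change equal): (α₁ − α₂)ΔT = P·[1/(A₁E₁) + 1/(A₂E₂)].
|α₁ − α₂|·ΔT = 4.6×10⁻⁶ × 40 = 0.000184.
1/(A₁E₁) + 1/(A₂E₂) = 1/(775×202×10³) + 1/(160×114×10³) = 6.121×10⁻⁸ N⁻¹.
P = 0.000184 / 6.121×10⁻⁸ = 3006 N = 3.006 kN.
σ_{steel} = P/A₁ = 3006/775 = 3.879 MPa, tensile.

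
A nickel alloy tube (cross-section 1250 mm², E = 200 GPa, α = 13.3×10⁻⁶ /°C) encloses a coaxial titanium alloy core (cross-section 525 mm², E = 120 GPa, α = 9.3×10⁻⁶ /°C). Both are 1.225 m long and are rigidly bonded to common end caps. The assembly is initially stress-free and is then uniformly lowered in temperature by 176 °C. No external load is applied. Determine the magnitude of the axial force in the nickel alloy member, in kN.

P ≈ 35.4 kN (tensile in the nickel alloy)

Equilibrium of a rigid end plate with no external load gives equal and opposite internal forces ±P in the two members. Since α_{nickel alloy} > α_{titanium alloy}, cooling drives the nickel alloy into tension and the titanium alloy into compression.
Equating the net (thermal + elastic) strains gives |α₁ − α₂|·ΔT = P·[1/(A₁E₁) + 1/(A₂E₂)].
|α₁ − α₂|·ΔT = 4×10⁻⁶ × 176 = 0.000704.
1/(A₁E₁) + 1/(A₂E₂) = 1/(1250×200×10³) + 1/(525×120×10³) = 1.987×10⁻⁸ N⁻¹.
So P = 0.000704 / 1.987×10⁻⁸ = 35.42 kN.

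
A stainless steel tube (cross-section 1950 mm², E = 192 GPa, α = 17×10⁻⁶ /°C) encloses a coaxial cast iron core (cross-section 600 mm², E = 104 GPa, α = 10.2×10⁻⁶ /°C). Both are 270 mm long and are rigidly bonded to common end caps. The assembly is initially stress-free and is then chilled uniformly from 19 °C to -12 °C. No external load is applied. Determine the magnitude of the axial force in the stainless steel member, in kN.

Equilibrium of a rigid end plate with no external load gives equal and opposite internal forces ±P in the two members. Since α_{stainless steel} > α_{cast iron}, cooling drives the stainless steel into tension and the cast iron into compression.
Compatibility of the two members (thermal + elastic change equal): (α₁ − α₂)ΔT = P·[1/(A₁E₁) + 1/(A₂E₂)].
|α₁ − α₂|·ΔT = 6.8×10⁻⁶ × 31 = 0.0002108.
1/(A₁E₁) + 1/(A₂E₂) = 1/(1950×192×10³) + 1/(600×104×10³) = 1.87×10⁻⁸ N⁻¹.
So P = 0.0002108 / 1.87×10⁻⁸ = 11.27 kN.

P ≈ 11.3 kN (tensile in the stainless steel)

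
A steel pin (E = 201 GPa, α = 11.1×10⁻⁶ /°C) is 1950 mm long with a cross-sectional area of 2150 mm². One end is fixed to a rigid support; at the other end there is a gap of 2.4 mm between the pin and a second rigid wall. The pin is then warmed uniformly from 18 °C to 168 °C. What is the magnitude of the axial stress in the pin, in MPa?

If the wall were absent the pin would grow by αΔT L = 11.1×10⁻⁶ × 150 × 1950 = 3.247 mm.
After closing the 2.4 mm clearance, 3.247 − 2.4 = 0.8467 mm of expansion remains to be suppressed by the wall.
So σ = E(δ_free − g)/L = 201×10³ × 0.8467/1950 = 87.28 MPa.

σ ≈ 87.3 MPa (compressive)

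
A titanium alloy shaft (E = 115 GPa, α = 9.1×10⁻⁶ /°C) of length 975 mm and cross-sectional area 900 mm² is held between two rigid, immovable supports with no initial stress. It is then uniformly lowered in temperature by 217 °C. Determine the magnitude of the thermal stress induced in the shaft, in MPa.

Because both ends are immovable the net strain is zero, and the suppressed thermal strain is αΔT = 9.1×10⁻⁶ × 217 = 1974.7×10⁻⁶.
The stress required to suppress this strain is σ = Eε = 115×10³ × 1974.7×10⁻⁶ = 227.1 MPa, tensile since the shaft is trying to contract.

σ ≈ 227 MPa (tensile)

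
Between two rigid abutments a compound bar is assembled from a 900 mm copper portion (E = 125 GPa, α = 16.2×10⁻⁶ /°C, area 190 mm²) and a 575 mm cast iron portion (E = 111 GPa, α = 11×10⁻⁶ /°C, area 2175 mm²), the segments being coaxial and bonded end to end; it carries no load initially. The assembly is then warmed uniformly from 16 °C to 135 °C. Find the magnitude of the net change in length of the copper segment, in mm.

|ΔL| ≈ 0.606 mm

With the walls removed the bar would change length by δ_free = Σ αᵢΔT Lᵢ = 16.2×10⁻⁶×119×900 + 11×10⁻⁶×119×575 = 2.488 mm.
The rigid supports impose zero overall length change; the single axial force P common to all segments must satisfy P Σ Lᵢ/(AᵢEᵢ) = δ_free.
Σ Lᵢ/(AᵢEᵢ) = 900/(190×125×10³) + 575/(2175×111×10³) = 4.028×10⁻⁵ mm/N.
So P = 2.488 / 4.028×10⁻⁵ = 61.77 kN, compressive.
For the copper segment, free thermal change = 16.2×10⁻⁶×119×900 = 1.735 mm and elastic change from P = 61770×900/(190×125×10³) = 2.341 mm; these oppose, so the net change is 0.606 mm (segment shortens).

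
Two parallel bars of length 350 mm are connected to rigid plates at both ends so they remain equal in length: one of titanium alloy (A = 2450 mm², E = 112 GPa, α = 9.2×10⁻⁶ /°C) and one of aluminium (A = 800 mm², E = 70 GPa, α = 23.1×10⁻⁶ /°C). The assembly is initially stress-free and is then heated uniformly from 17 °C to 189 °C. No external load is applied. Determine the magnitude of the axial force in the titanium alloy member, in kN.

Both members must finish at the same length. With the larger α, the aluminium tends to over-expand; the plates restrain it, putting the aluminium in compression and the titanium alloy in tension. With no external load the two internal forces are equal and opposite, magnitude P.
Setting the final lengths equal and cancelling L: (α₁ − α₂)ΔT = P/(A₁E₁) + P/(A₂E₂).
|α₁ − α₂|·ΔT = 13.9×10⁻⁶ × 172 = 0.002391.
1/(A₁E₁) + 1/(A₂E₂) = 1/(2450×112×10³) + 1/(800×70×10³) = 2.15×10⁻⁸ N⁻¹.
So P = 0.002391 / 2.15×10⁻⁸ = 111.2 kN.

P ≈ 111 kN (tensile in the titanium alloy)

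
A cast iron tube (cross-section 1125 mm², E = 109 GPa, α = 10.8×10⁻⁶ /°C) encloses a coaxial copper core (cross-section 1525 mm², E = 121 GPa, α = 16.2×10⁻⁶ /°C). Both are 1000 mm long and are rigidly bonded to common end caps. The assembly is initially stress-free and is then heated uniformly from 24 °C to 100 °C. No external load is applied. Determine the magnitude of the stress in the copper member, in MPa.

Both members must finish at the same length. With the larger α, the copper tends to over-expand; the plates restrain it, putting the copper in compression and the cast iron in tension. With no external load the two internal forces are equal and opposite, magnitude P.
Setting the final lengths equal and cancelling L: (α₁ − α₂)ΔT = P/(A₁E₁) + P/(A₂E₂).
|α₁ − α₂|·ΔT = 5.4×10⁻⁶ × 76 = 0.0004104.
1/(A₁E₁) + 1/(A₂E₂) = 1/(1125×109×10³) + 1/(1525×121×10³) = 1.357×10⁻⁸ N⁻¹.
So P = 0.0004104 / 1.357×10⁻⁸ = 30.23 kN.
σ_{copper} = P/A₂ = 30230/1525 = 19.83 MPa, compressive.

σ ≈ 19.8 MPa (compressive)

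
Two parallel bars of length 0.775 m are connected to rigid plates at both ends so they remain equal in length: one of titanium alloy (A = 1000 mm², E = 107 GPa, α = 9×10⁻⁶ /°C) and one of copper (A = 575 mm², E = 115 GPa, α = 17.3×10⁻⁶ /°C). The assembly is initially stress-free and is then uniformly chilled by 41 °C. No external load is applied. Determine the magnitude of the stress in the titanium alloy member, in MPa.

Both members must finish at the same length. With the larger α, the copper tends to over-contract; the plates restrain it, putting the copper in tension and the titanium alloy in compression. With no external load the two internal forces are equal and opposite, magnitude P.
Compatibility of the two members (thermal + elastic change equal): (α₁ − α₂)ΔT = P·[1/(A₁E₁) + 1/(A₂E₂)].
|α₁ − α₂|·ΔT = 8.3×10⁻⁶ × 41 = 0.0003403.
1/(A₁E₁) + 1/(A₂E₂) = 1/(1000×107×10³) + 1/(575×115×10³) = 2.447×10⁻⁸ N⁻¹.
So P = 0.0003403 / 2.447×10⁻⁸ = 13.91 kN.
σ_{titanium alloy} = P/A₁ = 13910/1000 = 13.91 MPa, compressive.

σ ≈ 13.9 MPa (compressive)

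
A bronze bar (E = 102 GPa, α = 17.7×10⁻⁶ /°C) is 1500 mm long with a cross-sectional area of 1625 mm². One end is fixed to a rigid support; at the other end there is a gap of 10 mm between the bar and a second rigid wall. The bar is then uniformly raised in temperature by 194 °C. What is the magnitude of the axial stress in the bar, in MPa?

If the wall were absent the bar would grow by αΔT L = 17.7×10⁻⁶ × 194 × 1500 = 5.151 mm.
This is smaller than the 10 mm clearance, so the bar expands freely without reaching the stop — the stress is zero.

σ ≈ 0 MPa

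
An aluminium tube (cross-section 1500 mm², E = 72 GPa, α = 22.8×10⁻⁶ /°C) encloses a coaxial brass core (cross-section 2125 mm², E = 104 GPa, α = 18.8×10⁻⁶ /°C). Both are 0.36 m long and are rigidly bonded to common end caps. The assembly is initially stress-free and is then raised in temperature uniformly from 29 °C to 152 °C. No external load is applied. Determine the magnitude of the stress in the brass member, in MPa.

Both members must finish at the same length. With the larger α, the aluminium tends to over-expand; the plates restrain it, putting the aluminium in compression and the brass in tension. With no external load the two internal forces are equal and opposite, magnitude P.
Compatibility of the two members (thermal + elastic change equal): (α₁ − α₂)ΔT = P·[1/(A₁E₁) + 1/(A₂E₂)].
|α₁ − α₂|·ΔT = 4×10⁻⁶ × 123 = 0.000492.
1/(A₁E₁) + 1/(A₂E₂) = 1/(1500×72×10³) + 1/(2125×104×10³) = 1.378×10⁻⁸ N⁻¹.
P = 0.000492 / 1.378×10⁻⁸ = 35690 N = 35.69 kN.
σ_{brass} = P/A₂ = 35690/2125 = 16.8 MPa, tensile.

σ ≈ 16.8 MPa (tensile)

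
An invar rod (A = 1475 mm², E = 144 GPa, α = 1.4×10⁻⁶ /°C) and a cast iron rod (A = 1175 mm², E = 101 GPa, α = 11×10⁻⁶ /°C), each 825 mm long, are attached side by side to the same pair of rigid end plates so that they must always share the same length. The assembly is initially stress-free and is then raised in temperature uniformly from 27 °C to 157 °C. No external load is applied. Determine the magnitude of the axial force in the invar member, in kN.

Both members must finish at the same length. With the larger α, the cast iron tends to over-expand; the plates restrain it, putting the cast iron in compression and the invar in tension. With no external load the two internal forces are equal and opposite, magnitude P.
Setting the final lengths equal and cancelling L: (α₁ − α₂)ΔT = P/(A₁E₁) + P/(A₂E₂).
|α₁ − α₂|·ΔT = 9.6×10⁻⁶ × 130 = 0.001248.
1/(A₁E₁) + 1/(A₂E₂) = 1/(1475×144×10³) + 1/(1175×101×10³) = 1.313×10⁻⁸ N⁻¹.
So P = 0.001248 / 1.313×10⁻⁸ = 95.02 kN.

P ≈ 95 kN (tensile in the invar)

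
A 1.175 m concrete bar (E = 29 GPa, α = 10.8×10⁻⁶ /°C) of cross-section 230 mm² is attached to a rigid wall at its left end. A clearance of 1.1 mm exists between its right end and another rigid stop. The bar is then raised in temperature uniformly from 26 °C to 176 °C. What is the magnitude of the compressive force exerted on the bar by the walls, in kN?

P ≈ 4.56 kN

Free thermal elongation = αΔT L = 10.8×10⁻⁶ × 150 × 1175 = 1.903 mm.
The gap closes (δ_free > 1.1 mm) and the wall then resists a further 1.903 − 1.1 = 0.8035 mm of expansion.
That suppressed elongation corresponds to σ = E·Δ/L = 29×10³ × 0.8035/1175 = 19.83 MPa.
P = σA = 19.83 × 230 = 4.561 kN.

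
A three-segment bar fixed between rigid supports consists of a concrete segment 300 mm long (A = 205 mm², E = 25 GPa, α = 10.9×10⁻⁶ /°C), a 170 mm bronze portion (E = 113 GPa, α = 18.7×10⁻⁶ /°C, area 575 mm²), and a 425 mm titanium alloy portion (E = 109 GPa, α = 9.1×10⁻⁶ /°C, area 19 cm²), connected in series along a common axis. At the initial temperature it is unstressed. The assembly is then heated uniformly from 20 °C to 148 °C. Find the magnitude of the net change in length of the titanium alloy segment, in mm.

|ΔL| ≈ 0.452 mm

With the walls removed the bar would change length by δ_free = Σ αᵢΔT Lᵢ = 10.9×10⁻⁶×128×300 + 18.7×10⁻⁶×128×170 + 9.1×10⁻⁶×128×425 = 1.321 mm.
The rigid supports impose zero overall length change; the single axial force P common to all segments must satisfy P Σ Lᵢ/(AᵢEᵢ) = δ_free.
Σ Lᵢ/(AᵢEᵢ) = 300/(205×25×10³) + 170/(575×113×10³) + 425/(1900×109×10³) = 6.321×10⁻⁵ mm/N.
So P = 1.321 / 6.321×10⁻⁵ = 20.89 kN, compressive.
For the titanium alloy segment, free thermal change = 9.1×10⁻⁶×128×425 = 0.495 mm and elastic change from P = 20890×425/(1900×109×10³) = 0.04287 mm; these oppose, so the net change is 0.452 mm (segment lengthens).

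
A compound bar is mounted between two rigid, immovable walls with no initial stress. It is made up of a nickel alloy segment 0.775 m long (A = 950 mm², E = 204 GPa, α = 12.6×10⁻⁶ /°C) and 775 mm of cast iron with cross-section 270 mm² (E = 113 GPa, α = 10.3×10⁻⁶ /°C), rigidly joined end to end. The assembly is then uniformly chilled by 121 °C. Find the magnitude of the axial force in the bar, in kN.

P ≈ 73 kN (tensile)

Free thermal contraction of the whole bar: Σ αᵢΔT Lᵢ = 12.6×10⁻⁶×121×775 + 10.3×10⁻⁶×121×775 = 2.147 mm.
The walls prevent any net length change, so an axial force P (same in every segment) develops. Compatibility: P · Σ Lᵢ/(AᵢEᵢ) = δ_free.
Σ Lᵢ/(AᵢEᵢ) = 775/(950×204×10³) + 775/(270×113×10³) = 2.94×10⁻⁵ mm/N.
P = 2.147 / 2.94×10⁻⁵ = 73040 N = 73.04 kN, tensile.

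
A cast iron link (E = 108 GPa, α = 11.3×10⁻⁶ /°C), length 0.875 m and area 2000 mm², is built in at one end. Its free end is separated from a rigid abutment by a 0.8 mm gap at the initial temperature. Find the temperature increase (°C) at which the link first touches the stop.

Contact occurs when the free expansion equals the gap: αΔT L = 0.8 mm.
ΔT = 0.8 / (11.3×10⁻⁶ × 875) = 80.91 °C.

ΔT ≈ 80.9 °C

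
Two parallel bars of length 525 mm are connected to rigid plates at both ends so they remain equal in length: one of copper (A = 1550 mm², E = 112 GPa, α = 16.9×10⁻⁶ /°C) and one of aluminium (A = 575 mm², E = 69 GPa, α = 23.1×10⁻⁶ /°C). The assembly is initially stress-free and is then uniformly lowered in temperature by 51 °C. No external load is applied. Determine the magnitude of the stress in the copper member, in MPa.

The aluminium has the larger α, so on cooling it would change length more than the copper if both were free. The rigid plates force a common final length, so the aluminium is put into tension and the copper into compression, with equal and opposite forces P (no external load).
Compatibility of the two members (thermal + elastic change equal): (α₁ − α₂)ΔT = P·[1/(A₁E₁) + 1/(A₂E₂)].
|α₁ − α₂|·ΔT = 6.2×10⁻⁶ × 51 = 0.0003162.
1/(A₁E₁) + 1/(A₂E₂) = 1/(1550×112×10³) + 1/(575×69×10³) = 3.097×10⁻⁸ N⁻¹.
P = 0.0003162 / 3.097×10⁻⁸ = 10210 N = 10.21 kN.
σ_{copper} = P/A₁ = 10210/1550 = 6.588 MPa, compressive.

σ ≈ 6.59 MPa (compressive)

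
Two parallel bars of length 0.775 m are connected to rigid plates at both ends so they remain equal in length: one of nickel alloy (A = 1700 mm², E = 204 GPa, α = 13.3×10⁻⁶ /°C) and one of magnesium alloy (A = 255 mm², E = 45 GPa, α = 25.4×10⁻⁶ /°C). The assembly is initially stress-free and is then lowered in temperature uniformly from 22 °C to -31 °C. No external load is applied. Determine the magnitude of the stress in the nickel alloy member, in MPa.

The magnesium alloy has the larger α, so on cooling it would change length more than the nickel alloy if both were free. The rigid plates force a common final length, so the magnesium alloy is put into tension and the nickel alloy into compression, with equal and opposite forces P (no external load).
Setting the final lengths equal and cancelling L: (α₁ − α₂)ΔT = P/(A₁E₁) + P/(A₂E₂).
|α₁ − α₂|·ΔT = 12.1×10⁻⁶ × 53 = 0.0006413.
1/(A₁E₁) + 1/(A₂E₂) = 1/(1700×204×10³) + 1/(255×45×10³) = 9.003×10⁻⁸ N⁻¹.
So P = 0.0006413 / 9.003×10⁻⁸ = 7.123 kN.
σ_{nickel alloy} = P/A₁ = 7123/1700 = 4.19 MPa, compressive.

σ ≈ 4.19 MPa (compressive)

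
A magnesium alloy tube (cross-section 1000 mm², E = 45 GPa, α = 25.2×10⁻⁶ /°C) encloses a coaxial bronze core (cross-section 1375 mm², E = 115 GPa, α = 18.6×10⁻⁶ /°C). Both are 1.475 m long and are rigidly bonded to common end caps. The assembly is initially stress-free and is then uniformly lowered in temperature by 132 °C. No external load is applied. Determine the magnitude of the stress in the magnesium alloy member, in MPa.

Equilibrium of a rigid end plate with no external load gives equal and opposite internal forces ±P in the two members. Since α_{magnesium alloy} > α_{bronze}, cooling drives the magnesium alloy into tension and the bronze into compression.
Setting the final lengths equal and cancelling L: (α₁ − α₂)ΔT = P/(A₁E₁) + P/(A₂E₂).
|α₁ − α₂|·ΔT = 6.6×10⁻⁶ × 132 = 0.0008712.
1/(A₁E₁) + 1/(A₂E₂) = 1/(1000×45×10³) + 1/(1375×115×10³) = 2.855×10⁻⁸ N⁻¹.
P = 0.0008712 / 2.855×10⁻⁸ = 30520 N = 30.52 kN.
σ_{magnesium alloy} = P/A₁ = 30520/1000 = 30.52 MPa, tensile.

σ ≈ 30.5 MPa (tensile)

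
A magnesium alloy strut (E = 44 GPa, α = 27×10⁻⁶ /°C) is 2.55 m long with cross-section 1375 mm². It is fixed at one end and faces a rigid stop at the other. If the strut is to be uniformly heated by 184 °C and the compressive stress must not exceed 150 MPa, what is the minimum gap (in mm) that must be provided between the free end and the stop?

g ≈ 3.98 mm

Free expansion if unrestrained: δ_free = αΔT L = 27×10⁻⁶ × 184 × 2550 = 12.67 mm.
At the allowable stress the elastic shortening the wall may impose is σL/E = 150 × 2550 / (44×10³) = 8.693 mm.
The gap must absorb the remainder: g_min = 12.67 − 8.693 = 3.975 mm.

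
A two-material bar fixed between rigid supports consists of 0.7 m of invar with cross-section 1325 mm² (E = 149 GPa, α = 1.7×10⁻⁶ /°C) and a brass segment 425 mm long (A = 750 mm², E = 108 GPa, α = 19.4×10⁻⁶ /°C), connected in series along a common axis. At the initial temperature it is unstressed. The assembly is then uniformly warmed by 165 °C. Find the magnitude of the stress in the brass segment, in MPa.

With the walls removed the bar would change length by δ_free = Σ αᵢΔT Lᵢ = 1.7×10⁻⁶×165×700 + 19.4×10⁻⁶×165×425 = 1.557 mm.
The walls prevent any net length change, so an axial force P (same in every segment) develops. Compatibility: P · Σ Lᵢ/(AᵢEᵢ) = δ_free.
Σ Lᵢ/(AᵢEᵢ) = 700/(1325×149×10³) + 425/(750×108×10³) = 8.793×10⁻⁶ mm/N.
P = 1.557 / 8.793×10⁻⁶ = 177100 N = 177.1 kN, compressive.
σ_{brass} = P / A = 177100 / 750 = 236.1 MPa.

σ ≈ 236 MPa (compressive)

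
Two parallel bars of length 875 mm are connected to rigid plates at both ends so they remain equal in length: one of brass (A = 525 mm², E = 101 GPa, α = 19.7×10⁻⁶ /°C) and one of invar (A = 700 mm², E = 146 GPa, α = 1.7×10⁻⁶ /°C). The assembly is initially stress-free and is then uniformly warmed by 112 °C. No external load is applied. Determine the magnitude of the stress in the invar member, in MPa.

The brass has the larger α, so on heating it would change length more than the invar if both were free. The rigid plates force a common final length, so the brass is put into compression and the invar into tension, with equal and opposite forces P (no external load).
Setting the final lengths equal and cancelling L: (α₁ − α₂)ΔT = P/(A₁E₁) + P/(A₂E₂).
|α₁ − α₂|·ΔT = 18×10⁻⁶ × 112 = 0.002016.
1/(A₁E₁) + 1/(A₂E₂) = 1/(525×101×10³) + 1/(700×146×10³) = 2.864×10⁻⁸ N⁻¹.
So P = 0.002016 / 2.864×10⁻⁸ = 70.38 kN.
σ_{invar} = P/A₂ = 70380/700 = 100.5 MPa, tensile.

σ ≈ 101 MPa (tensile)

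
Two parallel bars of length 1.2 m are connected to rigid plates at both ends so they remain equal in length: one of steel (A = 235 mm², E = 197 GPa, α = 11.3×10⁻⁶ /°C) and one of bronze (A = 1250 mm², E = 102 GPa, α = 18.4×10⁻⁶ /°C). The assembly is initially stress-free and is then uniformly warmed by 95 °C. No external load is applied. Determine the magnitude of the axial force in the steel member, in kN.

The bronze has the larger α, so on heating it would change length more than the steel if both were free. The rigid plates force a common final length, so the bronze is put into compression and the steel into tension, with equal and opposite forces P (no external load).
Setting the final lengths equal and cancelling L: (α₁ − α₂)ΔT = P/(A₁E₁) + P/(A₂E₂).
|α₁ − α₂|·ΔT = 7.1×10⁻⁶ × 95 = 0.0006745.
1/(A₁E₁) + 1/(A₂E₂) = 1/(235×197×10³) + 1/(1250×102×10³) = 2.944×10⁻⁸ N⁻¹.
P = 0.0006745 / 2.944×10⁻⁸ = 22910 N = 22.91 kN.

P ≈ 22.9 kN (tensile in the steel)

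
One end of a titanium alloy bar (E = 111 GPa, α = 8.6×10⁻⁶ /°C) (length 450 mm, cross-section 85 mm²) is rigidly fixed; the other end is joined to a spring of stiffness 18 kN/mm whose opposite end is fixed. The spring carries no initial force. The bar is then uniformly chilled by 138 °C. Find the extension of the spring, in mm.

δ ≈ 0.287 mm

Free thermal contraction: δ_free = αΔT L = 8.6×10⁻⁶ × 138 × 450 = 0.5341 mm.
Let P be the tensile force in the spring. The bar extends elastically by PL/(AE) and the spring stretches by P/k; together these equal δ_free.
So P = δ_free / [L/(AE) + 1/k] = 0.5341 / [ 450/(85×111×10³) + 1/(18×10³) ].
P = 0.5341 / 0.0001033 = 5172 N.
Spring extension = P/k = 5172/(18×10³) = 0.2874 mm.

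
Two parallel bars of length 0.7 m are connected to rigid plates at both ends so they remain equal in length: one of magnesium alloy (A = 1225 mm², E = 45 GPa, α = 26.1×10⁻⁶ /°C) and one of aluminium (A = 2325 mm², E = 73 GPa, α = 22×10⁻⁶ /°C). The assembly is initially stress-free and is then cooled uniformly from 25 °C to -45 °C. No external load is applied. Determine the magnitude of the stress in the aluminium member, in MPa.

σ ≈ 5.14 MPa (compressive)

Equilibrium of a rigid end plate with no external load gives equal and opposite internal forces ±P in the two members. Since α_{magnesium alloy} > α_{aluminium}, cooling drives the magnesium alloy into tension and the aluminium into compression.
Setting the final lengths equal and cancelling L: (α₁ − α₂)ΔT = P/(A₁E₁) + P/(A₂E₂).
|α₁ − α₂|·ΔT = 4.1×10⁻⁶ × 70 = 0.000287.
1/(A₁E₁) + 1/(A₂E₂) = 1/(1225×45×10³) + 1/(2325×73×10³) = 2.403×10⁻⁸ N⁻¹.
P = 0.000287 / 2.403×10⁻⁸ = 11940 N = 11.94 kN.
σ_{aluminium} = P/A₂ = 11940/2325 = 5.136 MPa, compressive.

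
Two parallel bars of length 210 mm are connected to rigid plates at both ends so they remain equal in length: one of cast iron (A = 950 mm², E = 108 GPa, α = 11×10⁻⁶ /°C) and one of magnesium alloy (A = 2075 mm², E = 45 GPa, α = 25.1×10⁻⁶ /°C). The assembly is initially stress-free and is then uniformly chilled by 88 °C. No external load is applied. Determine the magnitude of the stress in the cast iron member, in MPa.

σ ≈ 63.8 MPa (compressive)

Both members must finish at the same length. With the larger α, the magnesium alloy tends to over-contract; the plates restrain it, putting the magnesium alloy in tension and the cast iron in compression. With no external load the two internal forces are equal and opposite, magnitude P.
Setting the final lengths equal and cancelling L: (α₁ − α₂)ΔT = P/(A₁E₁) + P/(A₂E₂).
|α₁ − α₂|·ΔT = 14.1×10⁻⁶ × 88 = 0.001241.
1/(A₁E₁) + 1/(A₂E₂) = 1/(950×108×10³) + 1/(2075×45×10³) = 2.046×10⁻⁸ N⁻¹.
So P = 0.001241 / 2.046×10⁻⁸ = 60.66 kN.
σ_{cast iron} = P/A₁ = 60660/950 = 63.85 MPa, compressive.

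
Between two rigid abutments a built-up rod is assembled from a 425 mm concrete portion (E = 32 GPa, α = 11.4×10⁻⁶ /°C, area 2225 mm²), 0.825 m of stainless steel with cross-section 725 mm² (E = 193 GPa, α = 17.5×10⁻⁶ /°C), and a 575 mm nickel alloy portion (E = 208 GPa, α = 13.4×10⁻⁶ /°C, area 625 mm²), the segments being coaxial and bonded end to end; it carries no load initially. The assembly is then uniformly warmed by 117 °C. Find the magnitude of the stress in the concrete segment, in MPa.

σ ≈ 87.1 MPa (compressive)

With the walls removed the bar would change length by δ_free = Σ αᵢΔT Lᵢ = 11.4×10⁻⁶×117×425 + 17.5×10⁻⁶×117×825 + 13.4×10⁻⁶×117×575 = 3.158 mm.
The rigid supports impose zero overall length change; the single axial force P common to all segments must satisfy P Σ Lᵢ/(AᵢEᵢ) = δ_free.
The series flexibility is Σ Lᵢ/(AᵢEᵢ) = 425/(2225×32×10³) + 825/(725×193×10³) + 575/(625×208×10³) = 1.629×10⁻⁵ mm/N.
So P = 3.158 / 1.629×10⁻⁵ = 193.9 kN, compressive.
σ_{concrete} = P / A = 193900 / 2225 = 87.13 MPa.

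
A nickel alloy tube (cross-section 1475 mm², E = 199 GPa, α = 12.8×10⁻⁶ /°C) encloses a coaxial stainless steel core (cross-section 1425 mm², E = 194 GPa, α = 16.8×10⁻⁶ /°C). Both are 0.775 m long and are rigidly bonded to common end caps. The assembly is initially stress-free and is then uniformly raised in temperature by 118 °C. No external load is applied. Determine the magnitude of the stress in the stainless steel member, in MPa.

σ ≈ 47.2 MPa (compressive)

The stainless steel has the larger α, so on heating it would change length more than the nickel alloy if both were free. The rigid plates force a common final length, so the stainless steel is put into compression and the nickel alloy into tension, with equal and opposite forces P (no external load).
Compatibility of the two members (thermal + elastic change equal): (α₁ − α₂)ΔT = P·[1/(A₁E₁) + 1/(A₂E₂)].
|α₁ − α₂|·ΔT = 4×10⁻⁶ × 118 = 0.000472.
1/(A₁E₁) + 1/(A₂E₂) = 1/(1475×199×10³) + 1/(1425×194×10³) = 7.024×10⁻⁹ N⁻¹.
So P = 0.000472 / 7.024×10⁻⁹ = 67.2 kN.
σ_{stainless steel} = P/A₂ = 67200/1425 = 47.16 MPa, compressive.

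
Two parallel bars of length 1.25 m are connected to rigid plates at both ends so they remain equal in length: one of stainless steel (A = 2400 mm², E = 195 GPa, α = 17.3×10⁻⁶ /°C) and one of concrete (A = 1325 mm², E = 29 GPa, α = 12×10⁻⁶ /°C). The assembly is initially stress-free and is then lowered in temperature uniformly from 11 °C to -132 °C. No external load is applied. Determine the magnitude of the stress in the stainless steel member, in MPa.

Equilibrium of a rigid end plate with no external load gives equal and opposite internal forces ±P in the two members. Since α_{stainless steel} > α_{concrete}, cooling drives the stainless steel into tension and the concrete into compression.
Setting the final lengths equal and cancelling L: (α₁ − α₂)ΔT = P/(A₁E₁) + P/(A₂E₂).
|α₁ − α₂|·ΔT = 5.3×10⁻⁶ × 143 = 0.0007579.
1/(A₁E₁) + 1/(A₂E₂) = 1/(2400×195×10³) + 1/(1325×29×10³) = 2.816×10⁻⁸ N⁻¹.
P = 0.0007579 / 2.816×10⁻⁸ = 26910 N = 26.91 kN.
σ_{stainless steel} = P/A₁ = 26910/2400 = 11.21 MPa, tensile.

σ ≈ 11.2 MPa (tensile)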